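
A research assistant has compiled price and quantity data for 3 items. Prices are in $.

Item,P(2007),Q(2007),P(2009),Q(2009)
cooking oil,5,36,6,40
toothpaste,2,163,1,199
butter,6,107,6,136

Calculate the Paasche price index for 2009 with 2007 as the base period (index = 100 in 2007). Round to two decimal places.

Paasche price index uses current-period quantities as weights.
ΣP(2009)·Q(2009) = 6×40 + 1×199 + 6×136 = 240 + 199 + 816 = 1255
ΣP(2007)·Q(2009) = 5×40 + 2×199 + 6×136 = 200 + 398 + 816 = 1414
Index = 1255 / 1414 × 100 = 88.7553

88.76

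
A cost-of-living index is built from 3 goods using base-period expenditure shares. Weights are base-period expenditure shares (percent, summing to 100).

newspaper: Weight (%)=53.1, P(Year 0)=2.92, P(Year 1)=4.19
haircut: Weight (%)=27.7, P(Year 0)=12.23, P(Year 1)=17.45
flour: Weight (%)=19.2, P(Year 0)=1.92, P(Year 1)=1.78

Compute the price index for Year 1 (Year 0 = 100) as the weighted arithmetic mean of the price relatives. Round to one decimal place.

newspaper: 53.1 × (4.19/2.92) = 53.1 × 1.434932 = 76.1949
haircut: 27.7 × (17.45/12.23) = 27.7 × 1.426819 = 39.5229
flour: 19.2 × (1.78/1.92) = 19.2 × 0.927083 = 17.8000
Index = Σ wᵢ·(p₁ᵢ/p₀ᵢ) = 76.1949 + 39.5229 + 17.8000 = 133.5178

133.5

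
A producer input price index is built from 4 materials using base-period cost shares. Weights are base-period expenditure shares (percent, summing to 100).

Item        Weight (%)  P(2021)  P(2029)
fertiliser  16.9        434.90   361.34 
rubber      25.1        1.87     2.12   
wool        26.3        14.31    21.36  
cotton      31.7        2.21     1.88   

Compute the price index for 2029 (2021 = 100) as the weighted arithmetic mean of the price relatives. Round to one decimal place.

fertiliser: 16.9 × (361.34/434.90) = 16.9 × 0.830858 = 14.0415
rubber: 25.1 × (2.12/1.87) = 25.1 × 1.133690 = 28.4556
wool: 26.3 × (21.36/14.31) = 26.3 × 1.492662 = 39.2570
cotton: 31.7 × (1.88/2.21) = 31.7 × 0.850679 = 26.9665
Index = Σ wᵢ·(p₁ᵢ/p₀ᵢ) = 14.0415 + 28.4556 + 39.2570 + 26.9665 = 108.7206

108.7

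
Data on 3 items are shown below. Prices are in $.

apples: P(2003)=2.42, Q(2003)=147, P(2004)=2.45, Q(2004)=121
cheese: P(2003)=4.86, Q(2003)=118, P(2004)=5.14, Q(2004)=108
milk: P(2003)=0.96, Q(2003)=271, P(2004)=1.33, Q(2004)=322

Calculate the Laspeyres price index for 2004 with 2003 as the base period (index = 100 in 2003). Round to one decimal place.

111.6

Laspeyres price index uses base-period quantities as weights.
ΣP(2004)·Q(2003) = 2.45×147 + 5.14×118 + 1.33×271 = 360.15 + 606.52 + 360.43 = 1327.1
ΣP(2003)·Q(2003) = 2.42×147 + 4.86×118 + 0.96×271 = 355.74 + 573.48 + 260.16 = 1189.38
Index = 1327.1 / 1189.38 × 100 = 111.5791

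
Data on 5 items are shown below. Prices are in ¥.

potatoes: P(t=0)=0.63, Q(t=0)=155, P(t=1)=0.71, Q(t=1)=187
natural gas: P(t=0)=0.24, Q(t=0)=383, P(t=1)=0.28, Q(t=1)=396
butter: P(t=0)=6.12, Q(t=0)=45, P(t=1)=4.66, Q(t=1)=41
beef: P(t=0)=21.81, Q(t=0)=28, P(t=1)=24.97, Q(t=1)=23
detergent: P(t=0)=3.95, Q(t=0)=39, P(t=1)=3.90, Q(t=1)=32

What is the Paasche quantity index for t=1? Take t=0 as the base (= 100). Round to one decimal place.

88.7

Paasche quantity index uses current-period prices as weights.
ΣP(t=1)·Q(t=1) = 0.71×187 + 0.28×396 + 4.66×41 + 24.97×23 + 3.90×32 = 132.77 + 110.88 + 191.06 + 574.31 + 124.8 = 1133.82
ΣP(t=1)·Q(t=0) = 0.71×155 + 0.28×383 + 4.66×45 + 24.97×28 + 3.90×39 = 110.05 + 107.24 + 209.7 + 699.16 + 152.1 = 1278.25
Index = 1133.82 / 1278.25 × 100 = 88.7010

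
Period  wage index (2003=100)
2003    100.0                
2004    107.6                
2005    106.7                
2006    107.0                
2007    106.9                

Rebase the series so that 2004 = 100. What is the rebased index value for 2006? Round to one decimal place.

Rebased(2006) = 107.0 / 107.6 × 100 = 99.4424

99.4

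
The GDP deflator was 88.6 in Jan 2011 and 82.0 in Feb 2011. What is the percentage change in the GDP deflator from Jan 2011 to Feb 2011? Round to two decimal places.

Change = (82.0 − 88.6) / 88.6 × 100
       = -6.6 / 88.6 × 100 = -7.4492%

-7.45%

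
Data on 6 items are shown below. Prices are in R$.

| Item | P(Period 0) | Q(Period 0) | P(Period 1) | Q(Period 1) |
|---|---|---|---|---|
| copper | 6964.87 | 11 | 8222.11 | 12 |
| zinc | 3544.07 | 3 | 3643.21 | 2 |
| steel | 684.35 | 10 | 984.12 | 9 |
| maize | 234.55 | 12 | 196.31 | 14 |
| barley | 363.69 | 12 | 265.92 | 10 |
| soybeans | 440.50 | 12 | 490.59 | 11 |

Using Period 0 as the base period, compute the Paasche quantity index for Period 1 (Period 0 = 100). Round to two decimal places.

102.42

Paasche quantity index uses current-period prices as weights.
ΣP(Period 1)·Q(Period 1) = 8222.11×12 + 3643.21×2 + 984.12×9 + 196.31×14 + 265.92×10 + 490.59×11 = 98665.32 + 7286.42 + 8857.08 + 2748.34 + 2659.2 + 5396.49 = 125612.85
ΣP(Period 1)·Q(Period 0) = 8222.11×11 + 3643.21×3 + 984.12×10 + 196.31×12 + 265.92×12 + 490.59×12 = 90443.21 + 10929.63 + 9841.2 + 2355.72 + 3191.04 + 5887.08 = 122647.88
Index = 125612.85 / 122647.88 × 100 = 102.4175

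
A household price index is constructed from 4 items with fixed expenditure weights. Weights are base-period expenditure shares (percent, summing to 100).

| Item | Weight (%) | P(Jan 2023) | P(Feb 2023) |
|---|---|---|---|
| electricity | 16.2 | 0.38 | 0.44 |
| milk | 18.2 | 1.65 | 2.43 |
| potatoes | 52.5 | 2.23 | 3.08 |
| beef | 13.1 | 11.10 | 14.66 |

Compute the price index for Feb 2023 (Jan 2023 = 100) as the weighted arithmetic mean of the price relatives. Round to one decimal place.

135.4

electricity: 16.2 × (0.44/0.38) = 16.2 × 1.157895 = 18.7579
milk: 18.2 × (2.43/1.65) = 18.2 × 1.472727 = 26.8036
potatoes: 52.5 × (3.08/2.23) = 52.5 × 1.381166 = 72.5112
beef: 13.1 × (14.66/11.10) = 13.1 × 1.320721 = 17.3014
Index = Σ wᵢ·(p₁ᵢ/p₀ᵢ) = 18.7579 + 26.8036 + 72.5112 + 17.3014 = 135.3742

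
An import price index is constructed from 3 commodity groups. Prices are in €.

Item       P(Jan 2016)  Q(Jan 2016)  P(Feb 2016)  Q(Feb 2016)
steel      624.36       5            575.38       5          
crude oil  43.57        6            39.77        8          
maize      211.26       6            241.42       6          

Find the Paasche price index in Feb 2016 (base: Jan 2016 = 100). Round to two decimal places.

98.01

Paasche price index uses current-period quantities as weights.
ΣP(Feb 2016)·Q(Feb 2016) = 575.38×5 + 39.77×8 + 241.42×6 = 2876.9 + 318.16 + 1448.52 = 4643.58
ΣP(Jan 2016)·Q(Feb 2016) = 624.36×5 + 43.57×8 + 211.26×6 = 3121.8 + 348.56 + 1267.56 = 4737.92
Index = 4643.58 / 4737.92 × 100 = 98.0088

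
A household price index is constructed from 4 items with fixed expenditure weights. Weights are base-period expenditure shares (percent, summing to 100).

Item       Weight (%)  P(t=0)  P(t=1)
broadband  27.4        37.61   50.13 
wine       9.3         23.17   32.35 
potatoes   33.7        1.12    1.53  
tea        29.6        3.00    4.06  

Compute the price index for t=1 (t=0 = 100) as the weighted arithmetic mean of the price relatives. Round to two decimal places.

broadband: 27.4 × (50.13/37.61) = 27.4 × 1.332890 = 36.5212
wine: 9.3 × (32.35/23.17) = 9.3 × 1.396202 = 12.9847
potatoes: 33.7 × (1.53/1.12) = 33.7 × 1.366071 = 46.0366
tea: 29.6 × (4.06/3.00) = 29.6 × 1.353333 = 40.0587
Index = Σ wᵢ·(p₁ᵢ/p₀ᵢ) = 36.5212 + 12.9847 + 46.0366 + 40.0587 = 135.6011

135.60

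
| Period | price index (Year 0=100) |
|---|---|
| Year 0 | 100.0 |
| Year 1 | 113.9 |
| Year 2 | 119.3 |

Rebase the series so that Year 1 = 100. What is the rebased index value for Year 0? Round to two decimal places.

87.80

Rebased(Year 0) = 100.0 / 113.9 × 100 = 87.7963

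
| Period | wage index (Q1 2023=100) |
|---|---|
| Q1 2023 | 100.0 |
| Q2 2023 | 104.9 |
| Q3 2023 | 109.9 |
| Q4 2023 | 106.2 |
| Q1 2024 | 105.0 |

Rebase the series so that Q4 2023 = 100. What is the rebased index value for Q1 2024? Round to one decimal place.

98.9

Rebased(Q1 2024) = 105.0 / 106.2 × 100 = 98.8701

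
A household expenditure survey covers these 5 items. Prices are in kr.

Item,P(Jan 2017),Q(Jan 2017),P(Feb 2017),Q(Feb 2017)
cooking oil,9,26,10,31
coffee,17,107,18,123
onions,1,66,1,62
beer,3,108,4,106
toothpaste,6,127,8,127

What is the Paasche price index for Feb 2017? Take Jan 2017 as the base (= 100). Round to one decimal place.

Paasche price index uses current-period quantities as weights.
ΣP(Feb 2017)·Q(Feb 2017) = 10×31 + 18×123 + 1×62 + 4×106 + 8×127 = 310 + 2214 + 62 + 424 + 1016 = 4026
ΣP(Jan 2017)·Q(Feb 2017) = 9×31 + 17×123 + 1×62 + 3×106 + 6×127 = 279 + 2091 + 62 + 318 + 762 = 3512
Index = 4026 / 3512 × 100 = 114.6355

114.6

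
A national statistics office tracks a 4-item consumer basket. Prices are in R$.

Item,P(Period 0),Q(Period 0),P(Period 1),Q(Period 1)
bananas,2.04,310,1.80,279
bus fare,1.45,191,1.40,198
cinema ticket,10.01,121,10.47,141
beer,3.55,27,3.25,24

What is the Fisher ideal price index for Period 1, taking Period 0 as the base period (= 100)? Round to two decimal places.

Laspeyres component (base-period weights):
ΣP(Period 1)Q(Period 0) = 1.80×310 + 1.40×191 + 10.47×121 + 3.25×27 = 558 + 267.4 + 1266.87 + 87.75 = 2180.02
ΣP(Period 0)Q(Period 0) = 2.04×310 + 1.45×191 + 10.01×121 + 3.55×27 = 632.4 + 276.95 + 1211.21 + 95.85 = 2216.41
L = 2180.02 / 2216.41 × 100 = 98.3582
Paasche component (current-period weights):
ΣP(Period 1)Q(Period 1) = 1.80×279 + 1.40×198 + 10.47×141 + 3.25×24 = 502.2 + 277.2 + 1476.27 + 78 = 2333.67
ΣP(Period 0)Q(Period 1) = 2.04×279 + 1.45×198 + 10.01×141 + 3.55×24 = 569.16 + 287.1 + 1411.41 + 85.2 = 2352.87
P = 2333.67 / 2352.87 × 100 = 99.1840
Fisher = √(L × P) = √(98.3582 × 99.1840) = 98.7702

98.77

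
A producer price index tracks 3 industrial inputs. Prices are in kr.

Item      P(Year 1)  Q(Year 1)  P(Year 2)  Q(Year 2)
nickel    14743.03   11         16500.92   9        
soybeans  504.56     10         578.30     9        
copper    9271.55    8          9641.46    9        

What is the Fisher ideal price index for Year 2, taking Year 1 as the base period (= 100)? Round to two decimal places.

Laspeyres component (base-period weights):
ΣP(Year 2)Q(Year 1) = 16500.92×11 + 578.30×10 + 9641.46×8 = 181510.12 + 5783 + 77131.68 = 264424.8
ΣP(Year 1)Q(Year 1) = 14743.03×11 + 504.56×10 + 9271.55×8 = 162173.33 + 5045.6 + 74172.4 = 241391.33
L = 264424.8 / 241391.33 × 100 = 109.5420
Paasche component (current-period weights):
ΣP(Year 2)Q(Year 2) = 16500.92×9 + 578.30×9 + 9641.46×9 = 148508.28 + 5204.7 + 86773.14 = 240486.12
ΣP(Year 1)Q(Year 2) = 14743.03×9 + 504.56×9 + 9271.55×9 = 132687.27 + 4541.04 + 83443.95 = 220672.26
P = 240486.12 / 220672.26 × 100 = 108.9789
Fisher = √(L × P) = √(109.5420 × 108.9789) = 109.2600

109.26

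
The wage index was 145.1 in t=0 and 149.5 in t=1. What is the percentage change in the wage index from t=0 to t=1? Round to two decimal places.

Change = (149.5 − 145.1) / 145.1 × 100
       = 4.4 / 145.1 × 100 = 3.0324%

3.03%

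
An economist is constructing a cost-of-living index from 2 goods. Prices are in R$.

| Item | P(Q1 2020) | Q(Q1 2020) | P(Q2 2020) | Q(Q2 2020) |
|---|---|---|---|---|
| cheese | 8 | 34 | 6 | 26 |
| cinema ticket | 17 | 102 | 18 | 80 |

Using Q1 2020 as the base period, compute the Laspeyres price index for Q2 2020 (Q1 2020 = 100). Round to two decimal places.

Laspeyres price index uses base-period quantities as weights.
ΣP(Q2 2020)·Q(Q1 2020) = 6×34 + 18×102 = 204 + 1836 = 2040
ΣP(Q1 2020)·Q(Q1 2020) = 8×34 + 17×102 = 272 + 1734 = 2006
Index = 2040 / 2006 × 100 = 101.6949

101.69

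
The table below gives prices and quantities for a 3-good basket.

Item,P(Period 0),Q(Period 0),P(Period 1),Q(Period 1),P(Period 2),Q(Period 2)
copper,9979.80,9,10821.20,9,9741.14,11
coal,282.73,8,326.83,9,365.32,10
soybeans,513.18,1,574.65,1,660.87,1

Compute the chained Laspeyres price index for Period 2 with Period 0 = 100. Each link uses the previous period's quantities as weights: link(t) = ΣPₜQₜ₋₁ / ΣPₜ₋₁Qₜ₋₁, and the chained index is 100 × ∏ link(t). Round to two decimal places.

98.63

Link Period 0→Period 1:
ΣP(Period 1)Q(Period 0) = 10821.20×9 + 326.83×8 + 574.65×1 = 97390.8 + 2614.64 + 574.65 = 100580.09
ΣP(Period 0)Q(Period 0) = 9979.80×9 + 282.73×8 + 513.18×1 = 89818.2 + 2261.84 + 513.18 = 92593.22
link = 100580.09/92593.22 = 1.086258
Link Period 1→Period 2:
ΣP(Period 2)Q(Period 1) = 9741.14×9 + 365.32×9 + 660.87×1 = 87670.26 + 3287.88 + 660.87 = 91619.01
ΣP(Period 1)Q(Period 1) = 10821.20×9 + 326.83×9 + 574.65×1 = 97390.8 + 2941.47 + 574.65 = 100906.92
link = 91619.01/100906.92 = 0.907956
Chained index = 100 × 1.086258 × 0.907956 = 98.6274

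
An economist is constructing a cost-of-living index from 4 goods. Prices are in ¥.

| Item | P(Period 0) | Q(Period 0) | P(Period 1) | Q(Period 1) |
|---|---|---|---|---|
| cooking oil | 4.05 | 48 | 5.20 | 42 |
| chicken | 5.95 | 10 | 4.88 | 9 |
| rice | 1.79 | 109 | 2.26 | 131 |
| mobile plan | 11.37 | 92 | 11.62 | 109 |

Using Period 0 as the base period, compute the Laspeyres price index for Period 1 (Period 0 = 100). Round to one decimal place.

107.9

Laspeyres price index uses base-period quantities as weights.
ΣP(Period 1)·Q(Period 0) = 5.20×48 + 4.88×10 + 2.26×109 + 11.62×92 = 249.6 + 48.8 + 246.34 + 1069.04 = 1613.78
ΣP(Period 0)·Q(Period 0) = 4.05×48 + 5.95×10 + 1.79×109 + 11.37×92 = 194.4 + 59.5 + 195.11 + 1046.04 = 1495.05
Index = 1613.78 / 1495.05 × 100 = 107.9415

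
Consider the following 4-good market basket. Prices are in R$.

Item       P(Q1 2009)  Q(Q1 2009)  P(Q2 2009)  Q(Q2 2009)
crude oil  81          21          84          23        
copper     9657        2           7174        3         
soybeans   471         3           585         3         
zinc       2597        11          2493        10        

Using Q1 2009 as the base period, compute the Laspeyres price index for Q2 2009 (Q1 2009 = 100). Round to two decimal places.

88.81

Laspeyres price index uses base-period quantities as weights.
ΣP(Q2 2009)·Q(Q1 2009) = 84×21 + 7174×2 + 585×3 + 2493×11 = 1764 + 14348 + 1755 + 27423 = 45290
ΣP(Q1 2009)·Q(Q1 2009) = 81×21 + 9657×2 + 471×3 + 2597×11 = 1701 + 19314 + 1413 + 28567 = 50995
Index = 45290 / 50995 × 100 = 88.8126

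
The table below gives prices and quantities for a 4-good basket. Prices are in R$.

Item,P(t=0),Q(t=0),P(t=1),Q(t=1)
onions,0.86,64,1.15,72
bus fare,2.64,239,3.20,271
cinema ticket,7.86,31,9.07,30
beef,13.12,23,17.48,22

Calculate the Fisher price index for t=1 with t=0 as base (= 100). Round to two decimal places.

123.49

Laspeyres component (base-period weights):
ΣP(t=1)Q(t=0) = 1.15×64 + 3.20×239 + 9.07×31 + 17.48×23 = 73.6 + 764.8 + 281.17 + 402.04 = 1521.61
ΣP(t=0)Q(t=0) = 0.86×64 + 2.64×239 + 7.86×31 + 13.12×23 = 55.04 + 630.96 + 243.66 + 301.76 = 1231.42
L = 1521.61 / 1231.42 × 100 = 123.5655
Paasche component (current-period weights):
ΣP(t=1)Q(t=1) = 1.15×72 + 3.20×271 + 9.07×30 + 17.48×22 = 82.8 + 867.2 + 272.1 + 384.56 = 1606.66
ΣP(t=0)Q(t=1) = 0.86×72 + 2.64×271 + 7.86×30 + 13.12×22 = 61.92 + 715.44 + 235.8 + 288.64 = 1301.8
P = 1606.66 / 1301.8 × 100 = 123.4183
Fisher = √(L × P) = √(123.5655 × 123.4183) = 123.4919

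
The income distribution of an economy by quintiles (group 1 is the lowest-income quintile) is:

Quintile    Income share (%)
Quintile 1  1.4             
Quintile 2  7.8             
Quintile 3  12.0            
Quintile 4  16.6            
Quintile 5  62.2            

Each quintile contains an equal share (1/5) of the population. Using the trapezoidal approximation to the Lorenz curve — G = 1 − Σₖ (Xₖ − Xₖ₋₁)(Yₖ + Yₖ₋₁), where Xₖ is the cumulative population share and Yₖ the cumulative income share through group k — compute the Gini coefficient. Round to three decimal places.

0.522

Cumulative income shares Yₖ: 0.0140, 0.0920, 0.2120, 0.3780, 1.0000
Σ (Xₖ−Xₖ₋₁)(Yₖ+Yₖ₋₁) = (1/5)(0.0140+0.0000) + (1/5)(0.0920+0.0140) + (1/5)(0.2120+0.0920) + (1/5)(0.3780+0.2120) + (1/5)(1.0000+0.3780)
  = 0.0028 + 0.0212 + 0.0608 + 0.1180 + 0.2756 = 0.4784
G = 1 − 0.4784 = 0.5216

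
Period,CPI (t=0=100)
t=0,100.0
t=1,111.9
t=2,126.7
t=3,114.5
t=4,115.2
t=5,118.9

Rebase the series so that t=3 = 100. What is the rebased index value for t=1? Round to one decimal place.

97.7

Rebased(t=1) = 111.9 / 114.5 × 100 = 97.7293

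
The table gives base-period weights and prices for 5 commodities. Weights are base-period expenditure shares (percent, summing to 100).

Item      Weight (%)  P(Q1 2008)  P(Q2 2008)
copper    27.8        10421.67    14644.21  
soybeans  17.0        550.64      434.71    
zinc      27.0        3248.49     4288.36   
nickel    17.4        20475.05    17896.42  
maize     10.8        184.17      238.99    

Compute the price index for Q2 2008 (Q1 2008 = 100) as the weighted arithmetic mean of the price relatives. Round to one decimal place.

117.4

copper: 27.8 × (14644.21/10421.67) = 27.8 × 1.405169 = 39.0637
soybeans: 17.0 × (434.71/550.64) = 17.0 × 0.789463 = 13.4209
zinc: 27.0 × (4288.36/3248.49) = 27.0 × 1.320109 = 35.6429
nickel: 17.4 × (17896.42/20475.05) = 17.4 × 0.874060 = 15.2086
maize: 10.8 × (238.99/184.17) = 10.8 × 1.297660 = 14.0147
Index = Σ wᵢ·(p₁ᵢ/p₀ᵢ) = 39.0637 + 13.4209 + 35.6429 + 15.2086 + 14.0147 = 117.3509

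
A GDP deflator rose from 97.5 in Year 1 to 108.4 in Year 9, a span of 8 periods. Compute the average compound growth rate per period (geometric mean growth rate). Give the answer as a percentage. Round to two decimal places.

Growth factor = (108.4/97.5)^(1/8) = (1.111795)^(1/8) = 1.013335
Growth rate = 1.013335 − 1 = 0.013335 = 1.3335%

1.33%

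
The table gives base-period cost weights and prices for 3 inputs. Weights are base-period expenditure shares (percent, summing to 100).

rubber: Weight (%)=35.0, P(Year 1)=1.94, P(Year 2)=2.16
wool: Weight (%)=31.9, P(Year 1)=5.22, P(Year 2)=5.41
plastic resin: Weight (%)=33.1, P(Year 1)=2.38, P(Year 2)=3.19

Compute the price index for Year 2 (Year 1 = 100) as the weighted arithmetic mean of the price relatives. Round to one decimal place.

rubber: 35.0 × (2.16/1.94) = 35.0 × 1.113402 = 38.9691
wool: 31.9 × (5.41/5.22) = 31.9 × 1.036398 = 33.0611
plastic resin: 33.1 × (3.19/2.38) = 33.1 × 1.340336 = 44.3651
Index = Σ wᵢ·(p₁ᵢ/p₀ᵢ) = 38.9691 + 33.0611 + 44.3651 = 116.3953

116.4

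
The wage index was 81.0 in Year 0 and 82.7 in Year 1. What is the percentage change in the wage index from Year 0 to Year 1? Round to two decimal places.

Change = (82.7 − 81.0) / 81.0 × 100
       = 1.7 / 81.0 × 100 = 2.0988%

2.10%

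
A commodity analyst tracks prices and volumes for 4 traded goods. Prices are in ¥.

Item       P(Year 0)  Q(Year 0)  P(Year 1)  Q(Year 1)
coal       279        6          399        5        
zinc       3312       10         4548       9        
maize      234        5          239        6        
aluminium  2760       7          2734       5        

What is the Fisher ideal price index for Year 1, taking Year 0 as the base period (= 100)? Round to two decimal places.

Laspeyres component (base-period weights):
ΣP(Year 1)Q(Year 0) = 399×6 + 4548×10 + 239×5 + 2734×7 = 2394 + 45480 + 1195 + 19138 = 68207
ΣP(Year 0)Q(Year 0) = 279×6 + 3312×10 + 234×5 + 2760×7 = 1674 + 33120 + 1170 + 19320 = 55284
L = 68207 / 55284 × 100 = 123.3757
Paasche component (current-period weights):
ΣP(Year 1)Q(Year 1) = 399×5 + 4548×9 + 239×6 + 2734×5 = 1995 + 40932 + 1434 + 13670 = 58031
ΣP(Year 0)Q(Year 1) = 279×5 + 3312×9 + 234×6 + 2760×5 = 1395 + 29808 + 1404 + 13800 = 46407
P = 58031 / 46407 × 100 = 125.0479
Fisher = √(L × P) = √(123.3757 × 125.0479) = 124.2090

124.21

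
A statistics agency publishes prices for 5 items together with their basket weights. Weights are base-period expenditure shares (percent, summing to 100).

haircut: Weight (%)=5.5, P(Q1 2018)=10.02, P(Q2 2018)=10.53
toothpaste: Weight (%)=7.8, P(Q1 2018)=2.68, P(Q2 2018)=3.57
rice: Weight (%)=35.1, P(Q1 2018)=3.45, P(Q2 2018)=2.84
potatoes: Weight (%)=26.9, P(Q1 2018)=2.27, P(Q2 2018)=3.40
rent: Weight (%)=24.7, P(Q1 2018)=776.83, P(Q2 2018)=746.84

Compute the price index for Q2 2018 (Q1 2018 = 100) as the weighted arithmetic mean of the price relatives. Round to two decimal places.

109.10

haircut: 5.5 × (10.53/10.02) = 5.5 × 1.050898 = 5.7799
toothpaste: 7.8 × (3.57/2.68) = 7.8 × 1.332090 = 10.3903
rice: 35.1 × (2.84/3.45) = 35.1 × 0.823188 = 28.8939
potatoes: 26.9 × (3.40/2.27) = 26.9 × 1.497797 = 40.2907
rent: 24.7 × (746.84/776.83) = 24.7 × 0.961394 = 23.7464
Index = Σ wᵢ·(p₁ᵢ/p₀ᵢ) = 5.7799 + 10.3903 + 28.8939 + 40.2907 + 23.7464 = 109.1013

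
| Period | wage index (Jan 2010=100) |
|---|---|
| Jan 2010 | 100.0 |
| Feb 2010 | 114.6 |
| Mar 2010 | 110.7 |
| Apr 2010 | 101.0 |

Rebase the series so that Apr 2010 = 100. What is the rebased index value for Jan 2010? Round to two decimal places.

Rebased(Jan 2010) = 100.0 / 101.0 × 100 = 99.0099

99.01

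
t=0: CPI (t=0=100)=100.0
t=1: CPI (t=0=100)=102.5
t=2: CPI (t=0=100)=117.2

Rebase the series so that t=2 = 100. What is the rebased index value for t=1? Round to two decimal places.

87.46

Rebased(t=1) = 102.5 / 117.2 × 100 = 87.4573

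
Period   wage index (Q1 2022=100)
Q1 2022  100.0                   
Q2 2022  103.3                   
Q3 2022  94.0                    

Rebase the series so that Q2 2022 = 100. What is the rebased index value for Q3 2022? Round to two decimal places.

91.00

Rebased(Q3 2022) = 94.0 / 103.3 × 100 = 90.9971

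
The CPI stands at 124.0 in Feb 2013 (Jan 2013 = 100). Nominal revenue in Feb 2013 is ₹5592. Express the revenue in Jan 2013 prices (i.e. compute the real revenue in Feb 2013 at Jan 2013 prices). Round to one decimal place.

Real = Nominal ÷ (Index/100) = 5592 ÷ (124.0/100)
     = 5592 ÷ 1.240 = 4509.6774

4509.7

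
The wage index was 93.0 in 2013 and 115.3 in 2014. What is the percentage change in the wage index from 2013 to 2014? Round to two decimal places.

23.98%

Change = (115.3 − 93.0) / 93.0 × 100
       = 22.3 / 93.0 × 100 = 23.9785%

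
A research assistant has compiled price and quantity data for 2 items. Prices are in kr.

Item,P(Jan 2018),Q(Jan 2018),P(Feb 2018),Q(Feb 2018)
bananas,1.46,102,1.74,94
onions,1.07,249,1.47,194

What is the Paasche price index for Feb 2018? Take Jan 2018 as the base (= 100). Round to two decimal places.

Paasche price index uses current-period quantities as weights.
ΣP(Feb 2018)·Q(Feb 2018) = 1.74×94 + 1.47×194 = 163.56 + 285.18 = 448.74
ΣP(Jan 2018)·Q(Feb 2018) = 1.46×94 + 1.07×194 = 137.24 + 207.58 = 344.82
Index = 448.74 / 344.82 × 100 = 130.1375

130.14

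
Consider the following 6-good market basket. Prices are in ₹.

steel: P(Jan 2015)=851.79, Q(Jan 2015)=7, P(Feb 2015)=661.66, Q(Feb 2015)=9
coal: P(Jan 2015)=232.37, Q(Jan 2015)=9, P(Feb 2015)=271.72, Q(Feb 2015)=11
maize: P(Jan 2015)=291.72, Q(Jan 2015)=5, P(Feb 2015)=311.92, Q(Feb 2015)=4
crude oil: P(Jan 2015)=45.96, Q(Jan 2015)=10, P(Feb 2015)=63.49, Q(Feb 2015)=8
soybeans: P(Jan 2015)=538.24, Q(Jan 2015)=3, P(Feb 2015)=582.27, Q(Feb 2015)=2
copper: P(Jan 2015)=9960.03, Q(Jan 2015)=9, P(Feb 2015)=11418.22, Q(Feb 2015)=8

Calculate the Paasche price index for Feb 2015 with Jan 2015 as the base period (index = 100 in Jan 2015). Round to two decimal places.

111.56

Paasche price index uses current-period quantities as weights.
ΣP(Feb 2015)·Q(Feb 2015) = 661.66×9 + 271.72×11 + 311.92×4 + 63.49×8 + 582.27×2 + 11418.22×8 = 5954.94 + 2988.92 + 1247.68 + 507.92 + 1164.54 + 91345.76 = 103209.76
ΣP(Jan 2015)·Q(Feb 2015) = 851.79×9 + 232.37×11 + 291.72×4 + 45.96×8 + 538.24×2 + 9960.03×8 = 7666.11 + 2556.07 + 1166.88 + 367.68 + 1076.48 + 79680.24 = 92513.46
Index = 103209.76 / 92513.46 × 100 = 111.5619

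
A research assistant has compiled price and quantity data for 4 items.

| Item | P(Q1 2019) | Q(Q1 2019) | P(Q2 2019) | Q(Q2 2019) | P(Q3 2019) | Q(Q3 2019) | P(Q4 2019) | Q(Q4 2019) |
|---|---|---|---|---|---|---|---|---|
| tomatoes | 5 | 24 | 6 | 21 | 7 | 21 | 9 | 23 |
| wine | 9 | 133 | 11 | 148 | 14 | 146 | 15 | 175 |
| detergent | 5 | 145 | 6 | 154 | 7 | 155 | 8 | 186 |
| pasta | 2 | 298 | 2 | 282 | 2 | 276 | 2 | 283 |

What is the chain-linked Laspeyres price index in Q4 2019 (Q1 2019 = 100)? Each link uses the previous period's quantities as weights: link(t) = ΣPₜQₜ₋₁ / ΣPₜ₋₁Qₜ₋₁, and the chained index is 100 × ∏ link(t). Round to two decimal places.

151.16

Link Q1 2019→Q2 2019:
ΣP(Q2 2019)Q(Q1 2019) = 6×24 + 11×133 + 6×145 + 2×298 = 144 + 1463 + 870 + 596 = 3073
ΣP(Q1 2019)Q(Q1 2019) = 5×24 + 9×133 + 5×145 + 2×298 = 120 + 1197 + 725 + 596 = 2638
link = 3073/2638 = 1.164898
Link Q2 2019→Q3 2019:
ΣP(Q3 2019)Q(Q2 2019) = 7×21 + 14×148 + 7×154 + 2×282 = 147 + 2072 + 1078 + 564 = 3861
ΣP(Q2 2019)Q(Q2 2019) = 6×21 + 11×148 + 6×154 + 2×282 = 126 + 1628 + 924 + 564 = 3242
link = 3861/3242 = 1.190932
Link Q3 2019→Q4 2019:
ΣP(Q4 2019)Q(Q3 2019) = 9×21 + 15×146 + 8×155 + 2×276 = 189 + 2190 + 1240 + 552 = 4171
ΣP(Q3 2019)Q(Q3 2019) = 7×21 + 14×146 + 7×155 + 2×276 = 147 + 2044 + 1085 + 552 = 3828
link = 4171/3828 = 1.089603
Chained index = 100 × 1.164898 × 1.190932 × 1.089603 = 151.1621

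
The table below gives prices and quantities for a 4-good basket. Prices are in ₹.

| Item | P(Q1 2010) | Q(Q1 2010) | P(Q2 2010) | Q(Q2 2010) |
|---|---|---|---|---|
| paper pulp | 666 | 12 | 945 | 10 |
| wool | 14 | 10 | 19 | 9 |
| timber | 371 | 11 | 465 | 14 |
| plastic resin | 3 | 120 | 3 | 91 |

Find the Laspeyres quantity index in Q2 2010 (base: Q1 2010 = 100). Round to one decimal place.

97.5

Laspeyres quantity index uses base-period prices as weights.
ΣP(Q1 2010)·Q(Q2 2010) = 666×10 + 14×9 + 371×14 + 3×91 = 6660 + 126 + 5194 + 273 = 12253
ΣP(Q1 2010)·Q(Q1 2010) = 666×12 + 14×10 + 371×11 + 3×120 = 7992 + 140 + 4081 + 360 = 12573
Index = 12253 / 12573 × 100 = 97.4549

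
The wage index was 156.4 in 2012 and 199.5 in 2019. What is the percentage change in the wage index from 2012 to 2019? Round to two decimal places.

Change = (199.5 − 156.4) / 156.4 × 100
       = 43.1 / 156.4 × 100 = 27.5575%

27.56%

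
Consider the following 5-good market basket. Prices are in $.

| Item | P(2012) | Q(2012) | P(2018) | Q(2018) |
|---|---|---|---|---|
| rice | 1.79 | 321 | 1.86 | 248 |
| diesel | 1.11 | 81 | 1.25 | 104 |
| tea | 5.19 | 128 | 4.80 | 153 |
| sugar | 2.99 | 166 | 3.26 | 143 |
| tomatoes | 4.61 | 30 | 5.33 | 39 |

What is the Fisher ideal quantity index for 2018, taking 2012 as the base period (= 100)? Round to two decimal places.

Laspeyres component (base-period weights):
ΣP(2012)Q(2018) = 1.79×248 + 1.11×104 + 5.19×153 + 2.99×143 + 4.61×39 = 443.92 + 115.44 + 794.07 + 427.57 + 179.79 = 1960.79
ΣP(2012)Q(2012) = 1.79×321 + 1.11×81 + 5.19×128 + 2.99×166 + 4.61×30 = 574.59 + 89.91 + 664.32 + 496.34 + 138.3 = 1963.46
L = 1960.79 / 1963.46 × 100 = 99.8640
Paasche component (current-period weights):
ΣP(2018)Q(2018) = 1.86×248 + 1.25×104 + 4.80×153 + 3.26×143 + 5.33×39 = 461.28 + 130 + 734.4 + 466.18 + 207.87 = 1999.73
ΣP(2018)Q(2012) = 1.86×321 + 1.25×81 + 4.80×128 + 3.26×166 + 5.33×30 = 597.06 + 101.25 + 614.4 + 541.16 + 159.9 = 2013.77
P = 1999.73 / 2013.77 × 100 = 99.3028
Fisher = √(L × P) = √(99.8640 × 99.3028) = 99.5830

99.58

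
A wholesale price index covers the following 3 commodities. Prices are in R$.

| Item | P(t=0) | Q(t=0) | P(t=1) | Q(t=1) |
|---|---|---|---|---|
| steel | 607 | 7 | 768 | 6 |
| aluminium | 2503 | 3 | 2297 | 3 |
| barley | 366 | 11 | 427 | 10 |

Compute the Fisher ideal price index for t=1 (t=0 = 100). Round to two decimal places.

Laspeyres component (base-period weights):
ΣP(t=1)Q(t=0) = 768×7 + 2297×3 + 427×11 = 5376 + 6891 + 4697 = 16964
ΣP(t=0)Q(t=0) = 607×7 + 2503×3 + 366×11 = 4249 + 7509 + 4026 = 15784
L = 16964 / 15784 × 100 = 107.4759
Paasche component (current-period weights):
ΣP(t=1)Q(t=1) = 768×6 + 2297×3 + 427×10 = 4608 + 6891 + 4270 = 15769
ΣP(t=0)Q(t=1) = 607×6 + 2503×3 + 366×10 = 3642 + 7509 + 3660 = 14811
P = 15769 / 14811 × 100 = 106.4682
Fisher = √(L × P) = √(107.4759 × 106.4682) = 106.9709

106.97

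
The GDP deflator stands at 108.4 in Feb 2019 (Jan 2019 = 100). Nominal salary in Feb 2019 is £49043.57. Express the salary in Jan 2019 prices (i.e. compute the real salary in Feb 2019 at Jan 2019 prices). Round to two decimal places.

Real = Nominal ÷ (Index/100) = 49043.57 ÷ (108.4/100)
     = 49043.57 ÷ 1.084 = 45243.1458

45243.15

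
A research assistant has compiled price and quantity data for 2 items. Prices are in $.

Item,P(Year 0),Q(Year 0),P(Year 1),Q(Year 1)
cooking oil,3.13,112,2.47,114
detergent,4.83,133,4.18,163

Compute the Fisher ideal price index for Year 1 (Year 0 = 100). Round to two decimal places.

Laspeyres component (base-period weights):
ΣP(Year 1)Q(Year 0) = 2.47×112 + 4.18×133 = 276.64 + 555.94 = 832.58
ΣP(Year 0)Q(Year 0) = 3.13×112 + 4.83×133 = 350.56 + 642.39 = 992.95
L = 832.58 / 992.95 × 100 = 83.8491
Paasche component (current-period weights):
ΣP(Year 1)Q(Year 1) = 2.47×114 + 4.18×163 = 281.58 + 681.34 = 962.92
ΣP(Year 0)Q(Year 1) = 3.13×114 + 4.83×163 = 356.82 + 787.29 = 1144.11
P = 962.92 / 1144.11 × 100 = 84.1632
Fisher = √(L × P) = √(83.8491 × 84.1632) = 84.0060

84.01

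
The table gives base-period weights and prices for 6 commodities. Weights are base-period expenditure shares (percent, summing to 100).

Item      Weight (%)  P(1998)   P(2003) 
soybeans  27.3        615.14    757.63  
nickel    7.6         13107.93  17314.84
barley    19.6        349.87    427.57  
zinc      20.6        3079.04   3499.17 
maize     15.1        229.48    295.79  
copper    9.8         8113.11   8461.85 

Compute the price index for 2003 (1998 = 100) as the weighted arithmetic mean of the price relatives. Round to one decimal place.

120.7

soybeans: 27.3 × (757.63/615.14) = 27.3 × 1.231638 = 33.6237
nickel: 7.6 × (17314.84/13107.93) = 7.6 × 1.320944 = 10.0392
barley: 19.6 × (427.57/349.87) = 19.6 × 1.222082 = 23.9528
zinc: 20.6 × (3499.17/3079.04) = 20.6 × 1.136448 = 23.4108
maize: 15.1 × (295.79/229.48) = 15.1 × 1.288958 = 19.4633
copper: 9.8 × (8461.85/8113.11) = 9.8 × 1.042985 = 10.2213
Index = Σ wᵢ·(p₁ᵢ/p₀ᵢ) = 33.6237 + 10.0392 + 23.9528 + 23.4108 + 19.4633 + 10.2213 = 120.7111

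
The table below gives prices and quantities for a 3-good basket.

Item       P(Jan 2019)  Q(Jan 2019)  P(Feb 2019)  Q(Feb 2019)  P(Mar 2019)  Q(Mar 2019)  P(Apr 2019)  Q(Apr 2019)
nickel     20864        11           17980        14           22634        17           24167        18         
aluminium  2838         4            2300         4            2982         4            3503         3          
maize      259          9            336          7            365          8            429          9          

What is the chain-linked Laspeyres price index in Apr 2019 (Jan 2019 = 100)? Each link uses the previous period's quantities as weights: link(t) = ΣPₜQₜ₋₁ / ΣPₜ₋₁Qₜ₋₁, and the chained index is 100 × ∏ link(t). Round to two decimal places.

Link Jan 2019→Feb 2019:
ΣP(Feb 2019)Q(Jan 2019) = 17980×11 + 2300×4 + 336×9 = 197780 + 9200 + 3024 = 210004
ΣP(Jan 2019)Q(Jan 2019) = 20864×11 + 2838×4 + 259×9 = 229504 + 11352 + 2331 = 243187
link = 210004/243187 = 0.863549
Link Feb 2019→Mar 2019:
ΣP(Mar 2019)Q(Feb 2019) = 22634×14 + 2982×4 + 365×7 = 316876 + 11928 + 2555 = 331359
ΣP(Feb 2019)Q(Feb 2019) = 17980×14 + 2300×4 + 336×7 = 251720 + 9200 + 2352 = 263272
link = 331359/263272 = 1.258618
Link Mar 2019→Apr 2019:
ΣP(Apr 2019)Q(Mar 2019) = 24167×17 + 3503×4 + 429×8 = 410839 + 14012 + 3432 = 428283
ΣP(Mar 2019)Q(Mar 2019) = 22634×17 + 2982×4 + 365×8 = 384778 + 11928 + 2920 = 399626
link = 428283/399626 = 1.071710
Chained index = 100 × 0.863549 × 1.258618 × 1.071710 = 116.4819

116.48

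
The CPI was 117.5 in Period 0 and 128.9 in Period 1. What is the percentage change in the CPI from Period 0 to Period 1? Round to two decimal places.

Change = (128.9 − 117.5) / 117.5 × 100
       = 11.4 / 117.5 × 100 = 9.7021%

9.70%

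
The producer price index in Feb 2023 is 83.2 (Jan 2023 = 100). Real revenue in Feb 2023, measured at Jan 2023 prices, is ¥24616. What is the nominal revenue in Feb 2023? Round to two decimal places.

Nominal = Real × (Index/100) = 24616 × (83.2/100)
        = 24616 × 0.832 = 20480.5120

20480.51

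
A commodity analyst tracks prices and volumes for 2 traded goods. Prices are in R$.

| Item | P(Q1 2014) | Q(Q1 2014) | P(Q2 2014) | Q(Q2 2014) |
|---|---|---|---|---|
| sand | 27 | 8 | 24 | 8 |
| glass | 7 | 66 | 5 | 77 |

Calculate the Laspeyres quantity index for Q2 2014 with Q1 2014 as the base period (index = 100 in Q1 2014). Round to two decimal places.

Laspeyres quantity index uses base-period prices as weights.
ΣP(Q1 2014)·Q(Q2 2014) = 27×8 + 7×77 = 216 + 539 = 755
ΣP(Q1 2014)·Q(Q1 2014) = 27×8 + 7×66 = 216 + 462 = 678
Index = 755 / 678 × 100 = 111.3569

111.36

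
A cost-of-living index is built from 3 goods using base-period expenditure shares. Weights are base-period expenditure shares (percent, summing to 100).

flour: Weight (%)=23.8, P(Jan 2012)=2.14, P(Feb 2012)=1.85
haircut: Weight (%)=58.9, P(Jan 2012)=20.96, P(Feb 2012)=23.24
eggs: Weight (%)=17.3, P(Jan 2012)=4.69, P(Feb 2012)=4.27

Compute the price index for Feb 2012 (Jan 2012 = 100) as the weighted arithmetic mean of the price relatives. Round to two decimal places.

101.63

flour: 23.8 × (1.85/2.14) = 23.8 × 0.864486 = 20.5748
haircut: 58.9 × (23.24/20.96) = 58.9 × 1.108779 = 65.3071
eggs: 17.3 × (4.27/4.69) = 17.3 × 0.910448 = 15.7507
Index = Σ wᵢ·(p₁ᵢ/p₀ᵢ) = 20.5748 + 65.3071 + 15.7507 = 101.6326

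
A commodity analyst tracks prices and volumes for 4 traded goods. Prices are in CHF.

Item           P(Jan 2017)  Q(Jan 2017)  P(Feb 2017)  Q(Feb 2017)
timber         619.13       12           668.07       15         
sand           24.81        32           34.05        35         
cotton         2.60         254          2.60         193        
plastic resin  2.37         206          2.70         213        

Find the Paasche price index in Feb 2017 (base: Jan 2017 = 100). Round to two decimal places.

110.10

Paasche price index uses current-period quantities as weights.
ΣP(Feb 2017)·Q(Feb 2017) = 668.07×15 + 34.05×35 + 2.60×193 + 2.70×213 = 10021.05 + 1191.75 + 501.8 + 575.1 = 12289.7
ΣP(Jan 2017)·Q(Feb 2017) = 619.13×15 + 24.81×35 + 2.60×193 + 2.37×213 = 9286.95 + 868.35 + 501.8 + 504.81 = 11161.91
Index = 12289.7 / 11161.91 × 100 = 110.1039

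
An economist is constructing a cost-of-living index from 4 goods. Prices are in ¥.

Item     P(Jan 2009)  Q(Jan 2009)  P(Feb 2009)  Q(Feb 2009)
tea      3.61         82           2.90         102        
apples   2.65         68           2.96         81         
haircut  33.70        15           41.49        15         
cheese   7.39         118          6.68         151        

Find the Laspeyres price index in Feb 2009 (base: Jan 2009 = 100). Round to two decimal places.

99.78

Laspeyres price index uses base-period quantities as weights.
ΣP(Feb 2009)·Q(Jan 2009) = 2.90×82 + 2.96×68 + 41.49×15 + 6.68×118 = 237.8 + 201.28 + 622.35 + 788.24 = 1849.67
ΣP(Jan 2009)·Q(Jan 2009) = 3.61×82 + 2.65×68 + 33.70×15 + 7.39×118 = 296.02 + 180.2 + 505.5 + 872.02 = 1853.74
Index = 1849.67 / 1853.74 × 100 = 99.7804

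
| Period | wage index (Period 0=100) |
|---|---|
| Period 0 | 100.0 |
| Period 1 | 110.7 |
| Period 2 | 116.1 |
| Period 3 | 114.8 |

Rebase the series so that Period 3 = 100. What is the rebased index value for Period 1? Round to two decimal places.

96.43

Rebased(Period 1) = 110.7 / 114.8 × 100 = 96.4286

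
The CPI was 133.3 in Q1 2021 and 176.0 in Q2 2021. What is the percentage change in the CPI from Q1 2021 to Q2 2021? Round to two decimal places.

Change = (176.0 − 133.3) / 133.3 × 100
       = 42.7 / 133.3 × 100 = 32.0330%

32.03%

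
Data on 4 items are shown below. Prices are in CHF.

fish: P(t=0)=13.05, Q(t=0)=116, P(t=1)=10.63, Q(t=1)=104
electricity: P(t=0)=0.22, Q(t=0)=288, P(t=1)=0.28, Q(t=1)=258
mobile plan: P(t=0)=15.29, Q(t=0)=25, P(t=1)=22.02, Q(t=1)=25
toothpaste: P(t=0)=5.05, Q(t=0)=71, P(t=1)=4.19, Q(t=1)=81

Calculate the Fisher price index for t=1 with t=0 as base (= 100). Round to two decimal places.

93.51

Laspeyres component (base-period weights):
ΣP(t=1)Q(t=0) = 10.63×116 + 0.28×288 + 22.02×25 + 4.19×71 = 1233.08 + 80.64 + 550.5 + 297.49 = 2161.71
ΣP(t=0)Q(t=0) = 13.05×116 + 0.22×288 + 15.29×25 + 5.05×71 = 1513.8 + 63.36 + 382.25 + 358.55 = 2317.96
L = 2161.71 / 2317.96 × 100 = 93.2592
Paasche component (current-period weights):
ΣP(t=1)Q(t=1) = 10.63×104 + 0.28×258 + 22.02×25 + 4.19×81 = 1105.52 + 72.24 + 550.5 + 339.39 = 2067.65
ΣP(t=0)Q(t=1) = 13.05×104 + 0.22×258 + 15.29×25 + 5.05×81 = 1357.2 + 56.76 + 382.25 + 409.05 = 2205.26
P = 2067.65 / 2205.26 × 100 = 93.7599
Fisher = √(L × P) = √(93.2592 × 93.7599) = 93.5092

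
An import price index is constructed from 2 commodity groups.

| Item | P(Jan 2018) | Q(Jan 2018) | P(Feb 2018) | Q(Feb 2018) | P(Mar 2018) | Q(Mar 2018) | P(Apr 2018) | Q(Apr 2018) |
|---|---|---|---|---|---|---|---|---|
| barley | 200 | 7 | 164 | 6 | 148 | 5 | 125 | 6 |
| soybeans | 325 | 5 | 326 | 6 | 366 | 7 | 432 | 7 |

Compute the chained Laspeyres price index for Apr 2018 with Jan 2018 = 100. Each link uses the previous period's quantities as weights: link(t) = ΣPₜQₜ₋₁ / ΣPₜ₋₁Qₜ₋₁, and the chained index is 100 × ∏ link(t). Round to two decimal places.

Link Jan 2018→Feb 2018:
ΣP(Feb 2018)Q(Jan 2018) = 164×7 + 326×5 = 1148 + 1630 = 2778
ΣP(Jan 2018)Q(Jan 2018) = 200×7 + 325×5 = 1400 + 1625 = 3025
link = 2778/3025 = 0.918347
Link Feb 2018→Mar 2018:
ΣP(Mar 2018)Q(Feb 2018) = 148×6 + 366×6 = 888 + 2196 = 3084
ΣP(Feb 2018)Q(Feb 2018) = 164×6 + 326×6 = 984 + 1956 = 2940
link = 3084/2940 = 1.048980
Link Mar 2018→Apr 2018:
ΣP(Apr 2018)Q(Mar 2018) = 125×5 + 432×7 = 625 + 3024 = 3649
ΣP(Mar 2018)Q(Mar 2018) = 148×5 + 366×7 = 740 + 2562 = 3302
link = 3649/3302 = 1.105088
Chained index = 100 × 0.918347 × 1.048980 × 1.105088 = 106.4561

106.46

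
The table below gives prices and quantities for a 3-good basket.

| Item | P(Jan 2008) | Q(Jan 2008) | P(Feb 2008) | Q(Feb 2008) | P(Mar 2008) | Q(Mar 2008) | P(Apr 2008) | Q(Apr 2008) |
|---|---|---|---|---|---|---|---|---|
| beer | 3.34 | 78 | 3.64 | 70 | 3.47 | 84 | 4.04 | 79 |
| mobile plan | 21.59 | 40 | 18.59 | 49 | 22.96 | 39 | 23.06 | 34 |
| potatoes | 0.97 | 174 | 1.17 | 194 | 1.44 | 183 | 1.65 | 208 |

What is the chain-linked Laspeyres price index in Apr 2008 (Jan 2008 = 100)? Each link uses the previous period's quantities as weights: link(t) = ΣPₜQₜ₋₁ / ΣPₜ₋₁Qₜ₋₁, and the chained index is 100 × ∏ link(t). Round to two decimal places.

119.63

Link Jan 2008→Feb 2008:
ΣP(Feb 2008)Q(Jan 2008) = 3.64×78 + 18.59×40 + 1.17×174 = 283.92 + 743.6 + 203.58 = 1231.1
ΣP(Jan 2008)Q(Jan 2008) = 3.34×78 + 21.59×40 + 0.97×174 = 260.52 + 863.6 + 168.78 = 1292.9
link = 1231.1/1292.9 = 0.952200
Link Feb 2008→Mar 2008:
ΣP(Mar 2008)Q(Feb 2008) = 3.47×70 + 22.96×49 + 1.44×194 = 242.9 + 1125.04 + 279.36 = 1647.3
ΣP(Feb 2008)Q(Feb 2008) = 3.64×70 + 18.59×49 + 1.17×194 = 254.8 + 910.91 + 226.98 = 1392.69
link = 1647.3/1392.69 = 1.182819
Link Mar 2008→Apr 2008:
ΣP(Apr 2008)Q(Mar 2008) = 4.04×84 + 23.06×39 + 1.65×183 = 339.36 + 899.34 + 301.95 = 1540.65
ΣP(Mar 2008)Q(Mar 2008) = 3.47×84 + 22.96×39 + 1.44×183 = 291.48 + 895.44 + 263.52 = 1450.44
link = 1540.65/1450.44 = 1.062195
Chained index = 100 × 0.952200 × 1.182819 × 1.062195 = 119.6330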